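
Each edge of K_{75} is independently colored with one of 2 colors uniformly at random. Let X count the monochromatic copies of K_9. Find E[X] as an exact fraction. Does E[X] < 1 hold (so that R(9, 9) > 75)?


E[X] = C(75, 9) · 2^{1 − 36} = 125595622175 · 2^{−35} = 125595622175/34359738368.
As a reduced fraction: E[X] = 125595622175/34359738368 ≈ 3.6553.
Is E[X] < 1? NO.
Since E[X] ≥ 1, the first-moment bound is inconclusive at n = 75; it does NOT by itself certify R(9, 9) > 75.

E[X] = 125595622175/34359738368 ≈ 3.6553; E[X] ≥ 1; first-moment method inconclusive here.


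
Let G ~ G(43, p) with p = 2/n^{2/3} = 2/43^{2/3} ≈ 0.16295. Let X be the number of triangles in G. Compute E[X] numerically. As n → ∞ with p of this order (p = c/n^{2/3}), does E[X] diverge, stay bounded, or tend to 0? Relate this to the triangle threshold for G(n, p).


Number of potential triangles: C(43, 3) = 12341.
Each occurs with probability p³ ≈ (0.16295)³ ≈ 4.3266631e-03.
By linearity: E[X] = C(43, 3)·p³ ≈ 12341 · 4.3266631e-03 ≈ 53.39535.
Since α = 2/3 < 1, p = c/n^{2/3} ≫ 1/n is above the triangle threshold p ~ 1/n. Asymptotically E[X] ~ (c³/6)·n^{3(1−α)} = (2³/6)·n^{1} → ∞; triangles are abundant w.h.p.

E[X] ≈ 53.39535; in regime p = Θ(1/n^{2/3}) E[X] diverges (above the triangle threshold p ~ 1/n).


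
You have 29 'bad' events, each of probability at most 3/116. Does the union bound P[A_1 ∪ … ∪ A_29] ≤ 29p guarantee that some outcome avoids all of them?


Union bound: P[∪_{i=1}^{29} A_i] ≤ Σ_i P[A_i] ≤ 29·p = 29·(3/116) = 3/4.
Numerically: 3/4 ≈ 0.7500000.
Is 3/4 < 1? YES.
Since P[∪ A_i] ≤ 3/4 < 1, the complement has P[∩ A_i^c] ≥ 1 − 3/4 = 1/4 > 0, so some outcome avoids every A_i.

29·p = 3/4 ≈ 0.7500000; existence CERTIFIED by the union bound.


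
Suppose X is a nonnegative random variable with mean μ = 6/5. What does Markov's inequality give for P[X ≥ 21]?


μ = E[X] = 6/5, a = 21.
Markov: P[X ≥ 21] ≤ μ/a = (6/5)/21 = 2/35.
Numerically: ≈ 0.05714.
(Since a = 21 > μ = 1.20000, the bound 2/35 is < 1 and informative.)

P[X ≥ 21] ≤ 2/35 ≈ 0.05714.


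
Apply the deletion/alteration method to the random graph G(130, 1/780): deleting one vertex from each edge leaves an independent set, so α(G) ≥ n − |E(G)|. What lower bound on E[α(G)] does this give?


E[|E(G)|] = C(130, 2)·p = 8385 · (1/780) = 43/4.
E[α(G)] ≥ n − E[|E(G)|] = 130 − 43/4 = 477/4.
Numerically: ≈ 119.2500.
(This is only a lower bound; the true E[α(G)] may be larger.)

E[α(G)] ≥ 477/4 ≈ 119.2500.


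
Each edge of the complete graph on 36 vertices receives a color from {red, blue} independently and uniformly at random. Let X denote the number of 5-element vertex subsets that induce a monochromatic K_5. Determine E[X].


Let X = Σ_S X_S over the C(36, 5) = 376992 subsets S of size 5, where X_S = 1 if the K_5 on S is monochromatic.
For a fixed S, the K_5 on S has C(5, 2) = 10 edges. P[all 10 edges red] = (1/2)^10, and likewise for blue, so P[monochromatic] = 2·(1/2)^10 = 2^{1 − 10} = 1/512.
By linearity of expectation: E[X] = C(36, 5) · 2^{1 − 10} = 376992 · 1/512 = 11781/16.
Numerically: E[X] ≈ 736.312.

E[X] = C(36,5)·2^(1−C(5,2)) = 11781/16 ≈ 736.312.


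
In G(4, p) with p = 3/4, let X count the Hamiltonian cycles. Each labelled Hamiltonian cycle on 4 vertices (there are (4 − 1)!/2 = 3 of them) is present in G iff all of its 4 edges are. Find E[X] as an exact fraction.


K_4 has (4 − 1)!/2 = 3 labelled Hamiltonian cycles.
For each such Hamiltonian cycle H, let X_H = 1 if all 4 edges of H are present in G. Then P[X_H = 1] = p^{4} = (3/4)^{4} = 81/256.
Summing the indicators: E[X] = Σ_H E[X_H] = 3 · p^{4} = 3 · 81/256 = 243/256.
Numerically: E[X] ≈ 0.949.

E[X] = 3 · (3/4)^{4} = 243/256 ≈ 0.949.


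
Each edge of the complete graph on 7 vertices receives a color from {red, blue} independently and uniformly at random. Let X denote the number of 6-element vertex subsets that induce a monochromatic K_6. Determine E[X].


Let X = Σ_S X_S over the C(7, 6) = 7 subsets S of size 6, where X_S = 1 if the K_6 on S is monochromatic.
For a fixed S, the K_6 on S has C(6, 2) = 15 edges. P[all 15 edges red] = (1/2)^15, and likewise for blue, so P[monochromatic] = 2·(1/2)^15 = 2^{1 − 15} = 1/16384.
Summing: E[X] = C(7, 6) · 2^{1 − 15} = 7 · 1/16384 = 7/16384.
Numerically: E[X] ≈ 0.00043.

E[X] = C(7,6)·2^(1−C(6,2)) = 7/16384 ≈ 0.00043.


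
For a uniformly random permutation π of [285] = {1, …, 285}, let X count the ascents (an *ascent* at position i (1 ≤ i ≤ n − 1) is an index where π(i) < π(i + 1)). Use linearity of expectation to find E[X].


Write X = Σ X_I over i = 1, …, 284, with X_I the indicator of one ascent.
There are 284 indicators.
For each fixed i, the pair (π(i), π(i+1)) is a uniformly random ordered pair of distinct values from {1, …, 285}; by symmetry P[π(i) < π(i+1)] = 1/2.
By linearity: E[X] = 284 · (1/2) = (285 − 1) · (1/2) = 142 ≈ 142.000.

E[X] = 142 = 142.000.


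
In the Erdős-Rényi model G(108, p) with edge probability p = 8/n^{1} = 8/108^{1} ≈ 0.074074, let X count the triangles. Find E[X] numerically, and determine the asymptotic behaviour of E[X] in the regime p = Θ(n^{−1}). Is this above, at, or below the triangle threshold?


Number of potential triangles: C(108, 3) = 204156.
Each occurs with probability p³ ≈ (0.074074)³ ≈ 4.0644211e-04.
By linearity: E[X] = C(108, 3)·p³ ≈ 204156 · 4.0644211e-04 ≈ 82.97759.
Here α = 1, so p = 8/n is exactly at the triangle threshold p ~ 1/n. Asymptotically E[X] → c³/6 = 8³/6 = 256/3 ≈ 85.33333, a bounded constant. In this regime the triangle count is asymptotically Poisson(c³/6).

E[X] ≈ 82.97759; in regime p = Θ(1/n^{1}) E[X] stays bounded (at the triangle threshold p ~ 1/n).


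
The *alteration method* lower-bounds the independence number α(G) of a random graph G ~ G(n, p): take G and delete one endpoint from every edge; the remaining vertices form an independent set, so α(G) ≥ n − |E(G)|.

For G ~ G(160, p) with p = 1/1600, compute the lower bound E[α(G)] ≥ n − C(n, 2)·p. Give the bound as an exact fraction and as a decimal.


E[|E(G)|] = C(160, 2)·p = 12720 · (1/1600) = 159/20.
E[α(G)] ≥ n − E[|E(G)|] = 160 − 159/20 = 3041/20.
Numerically: ≈ 152.05000.
(This is only a lower bound; the true E[α(G)] may be larger.)

E[α(G)] ≥ 3041/20 ≈ 152.05000.


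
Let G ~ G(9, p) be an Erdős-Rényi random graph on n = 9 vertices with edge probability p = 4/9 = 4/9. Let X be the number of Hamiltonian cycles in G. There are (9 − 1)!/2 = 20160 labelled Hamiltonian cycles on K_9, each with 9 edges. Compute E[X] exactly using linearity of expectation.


K_9 has (9 − 1)!/2 = 20160 labelled Hamiltonian cycles.
For each such Hamiltonian cycle H, let X_H = 1 if all 9 edges of H are present in G. Then P[X_H = 1] = p^{9} = (4/9)^{9} = 262144/387420489.
By linearity: E[X] = Σ_H E[X_H] = 20160 · p^{9} = 20160 · 262144/387420489 = 587202560/43046721.
Numerically: E[X] ≈ 13.64.

E[X] = 20160 · (4/9)^{9} = 587202560/43046721 ≈ 13.64.


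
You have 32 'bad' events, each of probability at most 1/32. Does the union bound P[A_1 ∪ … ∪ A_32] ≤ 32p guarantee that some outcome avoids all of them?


Union bound: P[∪_{i=1}^{32} A_i] ≤ Σ_i P[A_i] ≤ 32·p = 32·(1/32) = 1.
Numerically: 1 ≈ 1.00000.
Is 1 < 1? NO.
Since the bound 1 is ≥ 1, the union bound is uninformative here; it does NOT by itself certify existence.

32·p = 1 ≈ 1.00000; existence NOT certified by the union bound.


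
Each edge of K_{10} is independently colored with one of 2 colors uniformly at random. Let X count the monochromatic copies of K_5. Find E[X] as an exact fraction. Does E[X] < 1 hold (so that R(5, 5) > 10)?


E[X] = C(10, 5) · 2^{1 − 10} = 252 · 2^{−9} = 252/512.
As a reduced fraction: E[X] = 63/128 ≈ 0.492.
Is E[X] < 1? YES.
Since E[X] < 1, there exists a 2-coloring of K_{10} with no monochromatic K_5; hence R(5, 5) > 10.

E[X] = 63/128 ≈ 0.492; E[X] < 1, so R(5, 5) > 10.


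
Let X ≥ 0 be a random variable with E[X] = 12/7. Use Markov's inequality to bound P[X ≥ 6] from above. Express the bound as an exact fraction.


μ = E[X] = 12/7, a = 6.
Markov: P[X ≥ 6] ≤ μ/a = (12/7)/6 = 2/7.
Numerically: ≈ 0.285714.
(Since a = 6 > μ = 1.714286, the bound 2/7 is < 1 and informative.)

P[X ≥ 6] ≤ 2/7 ≈ 0.285714.


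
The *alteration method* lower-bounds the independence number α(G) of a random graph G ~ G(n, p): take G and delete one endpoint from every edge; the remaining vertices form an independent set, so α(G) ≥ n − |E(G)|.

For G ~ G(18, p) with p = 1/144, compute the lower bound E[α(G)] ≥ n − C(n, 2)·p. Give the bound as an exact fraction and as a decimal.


E[|E(G)|] = C(18, 2)·p = 153 · (1/144) = 17/16.
E[α(G)] ≥ n − E[|E(G)|] = 18 − 17/16 = 271/16.
Numerically: ≈ 16.93750.
(This is only a lower bound; the true E[α(G)] may be larger.)

E[α(G)] ≥ 271/16 ≈ 16.93750.


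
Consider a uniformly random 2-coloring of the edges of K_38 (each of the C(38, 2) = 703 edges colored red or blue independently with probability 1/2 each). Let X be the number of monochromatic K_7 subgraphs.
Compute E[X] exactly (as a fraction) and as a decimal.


Let X = Σ_S X_S over the C(38, 7) = 12620256 subsets S of size 7, where X_S = 1 if the K_7 on S is monochromatic.
For a fixed S, the K_7 on S has C(7, 2) = 21 edges. P[all 21 edges red] = (1/2)^21, and likewise for blue, so P[monochromatic] = 2·(1/2)^21 = 2^{1 − 21} = 1/1048576.
Summing: E[X] = C(38, 7) · 2^{1 − 21} = 12620256 · 1/1048576 = 394383/32768.
Numerically: E[X] ≈ 12.035614.

E[X] = C(38,7)·2^(1−C(7,2)) = 394383/32768 ≈ 12.035614.


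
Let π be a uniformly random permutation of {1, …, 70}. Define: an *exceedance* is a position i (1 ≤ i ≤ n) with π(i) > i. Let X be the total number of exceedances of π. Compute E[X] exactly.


Write X = Σ_{i=1}^{70} X_i, where X_i = 1_{π(i) > i}.
For each fixed i, π(i) is uniform over {1, …, 70} (marginal of a uniform permutation), so P[π(i) > i] = (n − i)/n. Summing: Σ_{i=1}^{70} (n − i)/n = (0 + 1 + … + 69)/70 = 70(70 − 1)/(2·70) = (70 − 1)/2.
Hence E[X] = Σ_{i=1}^{70} (70 − i)/70 = 69/2 ≈ 34.50000.

E[X] = 69/2 = 34.50000.


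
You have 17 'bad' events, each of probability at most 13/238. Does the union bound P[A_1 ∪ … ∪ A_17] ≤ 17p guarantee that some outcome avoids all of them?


Union bound: P[∪_{i=1}^{17} A_i] ≤ Σ_i P[A_i] ≤ 17·p = 17·(13/238) = 13/14.
Numerically: 13/14 ≈ 0.929.
Is 13/14 < 1? YES.
Since P[∪ A_i] ≤ 13/14 < 1, the complement has P[∩ A_i^c] ≥ 1 − 13/14 = 1/14 > 0, so some outcome avoids every A_i.

17·p = 13/14 ≈ 0.929; existence CERTIFIED by the union bound.


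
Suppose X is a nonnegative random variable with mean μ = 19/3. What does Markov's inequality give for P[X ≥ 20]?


μ = E[X] = 19/3, a = 20.
Markov: P[X ≥ 20] ≤ μ/a = (19/3)/20 = 19/60.
Numerically: ≈ 0.316667.
(Since a = 20 > μ = 6.333333, the bound 19/60 is < 1 and informative.)

P[X ≥ 20] ≤ 19/60 ≈ 0.316667.


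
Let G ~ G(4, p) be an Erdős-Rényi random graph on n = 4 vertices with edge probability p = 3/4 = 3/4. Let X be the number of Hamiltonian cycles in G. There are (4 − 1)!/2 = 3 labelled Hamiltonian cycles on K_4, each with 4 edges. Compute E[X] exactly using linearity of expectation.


K_4 has (4 − 1)!/2 = 3 labelled Hamiltonian cycles.
For each such Hamiltonian cycle H, let X_H = 1 if all 4 edges of H are present in G. Then P[X_H = 1] = p^{4} = (3/4)^{4} = 81/256.
By linearity: E[X] = Σ_H E[X_H] = 3 · p^{4} = 3 · 81/256 = 243/256.
Numerically: E[X] ≈ 0.949.

E[X] = 3 · (3/4)^{4} = 243/256 ≈ 0.949.


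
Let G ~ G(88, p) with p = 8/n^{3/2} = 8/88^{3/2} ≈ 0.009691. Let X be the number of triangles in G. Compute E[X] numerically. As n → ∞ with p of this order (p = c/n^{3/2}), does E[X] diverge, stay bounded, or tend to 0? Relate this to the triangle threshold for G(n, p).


Number of potential triangles: C(88, 3) = 109736.
Each occurs with probability p³ ≈ (0.009691)³ ≈ 9.101185e-07.
By linearity: E[X] = C(88, 3)·p³ ≈ 109736 · 9.101185e-07 ≈ 0.0999.
Since α = 3/2 > 1, p = c/n^{3/2} = o(1/n) is below the triangle threshold p ~ 1/n. Asymptotically E[X] ~ (c³/6)·n^{3(1−α)} = (8³/6)·n^{-1.5} → 0, so by Markov's inequality G has no triangles w.h.p.

E[X] ≈ 0.0999; in regime p = Θ(1/n^{3/2}) E[X] tends to 0 (below the triangle threshold p ~ 1/n).


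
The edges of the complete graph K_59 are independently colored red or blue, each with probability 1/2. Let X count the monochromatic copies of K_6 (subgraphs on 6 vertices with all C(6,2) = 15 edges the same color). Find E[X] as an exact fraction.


Let X = Σ_S X_S over the C(59, 6) = 45057474 subsets S of size 6, where X_S = 1 if the K_6 on S is monochromatic.
For a fixed S, the K_6 on S has C(6, 2) = 15 edges. P[all 15 edges red] = (1/2)^15, and likewise for blue, so P[monochromatic] = 2·(1/2)^15 = 2^{1 − 15} = 1/16384.
Summing: E[X] = C(59, 6) · 2^{1 − 15} = 45057474 · 1/16384 = 22528737/8192.
Numerically: E[X] ≈ 2750.089966.

E[X] = C(59,6)·2^(1−C(6,2)) = 22528737/8192 ≈ 2750.089966.


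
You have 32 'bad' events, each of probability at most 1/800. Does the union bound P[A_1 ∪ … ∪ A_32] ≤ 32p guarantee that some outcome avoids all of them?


Union bound: P[∪_{i=1}^{32} A_i] ≤ Σ_i P[A_i] ≤ 32·p = 32·(1/800) = 1/25.
Numerically: 1/25 ≈ 0.040.
Is 1/25 < 1? YES.
Since P[∪ A_i] ≤ 1/25 < 1, the complement has P[∩ A_i^c] ≥ 1 − 1/25 = 24/25 > 0, so some outcome avoids every A_i.

32·p = 1/25 ≈ 0.040; existence CERTIFIED by the union bound.


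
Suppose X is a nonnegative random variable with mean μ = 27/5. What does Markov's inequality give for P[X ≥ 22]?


μ = E[X] = 27/5, a = 22.
Markov: P[X ≥ 22] ≤ μ/a = (27/5)/22 = 27/110.
Numerically: ≈ 0.245455.
(Since a = 22 > μ = 5.400000, the bound 27/110 is < 1 and informative.)

P[X ≥ 22] ≤ 27/110 ≈ 0.245455.


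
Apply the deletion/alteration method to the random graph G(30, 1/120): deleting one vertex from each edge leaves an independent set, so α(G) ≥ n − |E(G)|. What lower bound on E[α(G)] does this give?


E[|E(G)|] = C(30, 2)·p = 435 · (1/120) = 29/8.
E[α(G)] ≥ n − E[|E(G)|] = 30 − 29/8 = 211/8.
Numerically: ≈ 26.375000.
(This is only a lower bound; the true E[α(G)] may be larger.)

E[α(G)] ≥ 211/8 ≈ 26.375000.


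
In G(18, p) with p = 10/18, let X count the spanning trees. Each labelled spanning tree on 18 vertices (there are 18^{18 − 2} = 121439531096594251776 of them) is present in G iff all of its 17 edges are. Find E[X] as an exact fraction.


K_18 has 18^{18 − 2} = 121439531096594251776 labelled spanning trees.
For each such spanning tree H, let X_H = 1 if all 17 edges of H are present in G. Then P[X_H = 1] = p^{17} = (5/9)^{17} = 762939453125/16677181699666569.
Summing the indicators: E[X] = Σ_H E[X_H] = 121439531096594251776 · p^{17} = 121439531096594251776 · 762939453125/16677181699666569 = 50000000000000000/9.
Numerically: E[X] ≈ 5.55556e+15.

E[X] = 121439531096594251776 · (5/9)^{17} = 50000000000000000/9 ≈ 5.55556e+15.


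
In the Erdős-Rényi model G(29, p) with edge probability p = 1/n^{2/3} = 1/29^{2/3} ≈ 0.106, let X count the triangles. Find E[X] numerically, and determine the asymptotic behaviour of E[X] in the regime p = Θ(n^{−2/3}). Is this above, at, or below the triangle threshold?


Number of potential triangles: C(29, 3) = 3654.
Each occurs with probability p³ ≈ (0.106)³ ≈ 1.18906e-03.
By linearity: E[X] = C(29, 3)·p³ ≈ 3654 · 1.18906e-03 ≈ 4.345.
Since α = 2/3 < 1, p = c/n^{2/3} ≫ 1/n is above the triangle threshold p ~ 1/n. Asymptotically E[X] ~ (c³/6)·n^{3(1−α)} = (1³/6)·n^{1} → ∞; triangles are abundant w.h.p.

E[X] ≈ 4.345; in regime p = Θ(1/n^{2/3}) E[X] diverges (above the triangle threshold p ~ 1/n).


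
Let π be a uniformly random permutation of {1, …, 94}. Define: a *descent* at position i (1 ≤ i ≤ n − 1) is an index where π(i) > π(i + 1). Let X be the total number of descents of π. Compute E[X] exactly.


Write X = Σ X_I over i = 1, …, 93, with X_I the indicator of one descent.
There are 93 indicators.
For each fixed i, the pair (π(i), π(i+1)) is a uniformly random ordered pair of distinct values from {1, …, 94}; by symmetry P[π(i) > π(i+1)] = 1/2.
By linearity: E[X] = 93 · (1/2) = (94 − 1) · (1/2) = 93/2 ≈ 46.500000.

E[X] = 93/2 = 46.500000.


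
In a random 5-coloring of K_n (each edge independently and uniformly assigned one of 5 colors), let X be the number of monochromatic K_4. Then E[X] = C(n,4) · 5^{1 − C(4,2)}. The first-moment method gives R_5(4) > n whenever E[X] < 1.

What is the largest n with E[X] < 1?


We need C(n, 4) · 5^{1 − 6} < 1, i.e. C(n, 4) < 5^{6 − 1} = 3125.
Check values of n near the boundary:
  n = 17: C(17, 4) = 2380; 2380 < 3125? YES
  n = 18: C(18, 4) = 3060; 3060 < 3125? YES
  n = 19: C(19, 4) = 3876; 3876 < 3125? NO
  n = 20: C(20, 4) = 4845; 4845 < 3125? NO
  n = 21: C(21, 4) = 5985; 5985 < 3125? NO
The largest n with C(n, 4) < 3125 is n = 18 (where E[X] = 612/625 ≈ 0.9792000). Hence R_5(4) > 18, i.e. R_5(4) ≥ 19.

Largest n = 18; hence R_5(4) > 18.


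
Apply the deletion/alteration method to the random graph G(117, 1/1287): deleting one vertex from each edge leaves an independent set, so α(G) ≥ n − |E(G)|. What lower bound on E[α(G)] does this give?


E[|E(G)|] = C(117, 2)·p = 6786 · (1/1287) = 58/11.
E[α(G)] ≥ n − E[|E(G)|] = 117 − 58/11 = 1229/11.
Numerically: ≈ 111.727.
(This is only a lower bound; the true E[α(G)] may be larger.)

E[α(G)] ≥ 1229/11 ≈ 111.727.


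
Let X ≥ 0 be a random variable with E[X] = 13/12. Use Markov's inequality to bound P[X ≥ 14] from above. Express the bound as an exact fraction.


μ = E[X] = 13/12, a = 14.
Markov: P[X ≥ 14] ≤ μ/a = (13/12)/14 = 13/168.
Numerically: ≈ 0.077.
(Since a = 14 > μ = 1.083, the bound 13/168 is < 1 and informative.)

P[X ≥ 14] ≤ 13/168 ≈ 0.077.


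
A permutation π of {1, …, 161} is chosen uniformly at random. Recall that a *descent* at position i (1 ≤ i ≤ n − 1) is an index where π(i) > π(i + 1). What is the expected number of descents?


Write X = Σ X_I over i = 1, …, 160, with X_I the indicator of one descent.
There are 160 indicators.
For each fixed i, the pair (π(i), π(i+1)) is a uniformly random ordered pair of distinct values from {1, …, 161}; by symmetry P[π(i) > π(i+1)] = 1/2.
By linearity: E[X] = 160 · (1/2) = (161 − 1) · (1/2) = 80 ≈ 80.000.

E[X] = 80 = 80.000.


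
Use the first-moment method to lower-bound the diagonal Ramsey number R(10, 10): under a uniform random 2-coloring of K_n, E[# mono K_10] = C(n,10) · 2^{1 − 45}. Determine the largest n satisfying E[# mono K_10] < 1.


We need C(n, 10) · 2^{1 − 45} < 1, i.e. C(n, 10) < 2^{45 − 1} = 17592186044416.
Check values of n near the boundary:
  n = 98: C(98, 10) = 14005614014756; 14005614014756 < 17592186044416? YES
  n = 99: C(99, 10) = 15579278510796; 15579278510796 < 17592186044416? YES
  n = 100: C(100, 10) = 17310309456440; 17310309456440 < 17592186044416? YES
  n = 101: C(101, 10) = 19212541264840; 19212541264840 < 17592186044416? NO
The largest n with C(n, 10) < 17592186044416 is n = 100 (where E[X] = 2163788682055/2199023255552 ≈ 0.983977). Hence R(10, 10) > 100, i.e. R(10, 10) ≥ 101.

Largest n = 100; hence R(10, 10) > 100.


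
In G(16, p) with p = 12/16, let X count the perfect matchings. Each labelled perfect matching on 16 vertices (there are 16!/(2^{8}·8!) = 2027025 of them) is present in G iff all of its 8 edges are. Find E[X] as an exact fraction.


K_16 has 16!/(2^{8}·8!) = 2027025 labelled perfect matchings.
For each such perfect matching H, let X_H = 1 if all 8 edges of H are present in G. Then P[X_H = 1] = p^{8} = (3/4)^{8} = 6561/65536.
Summing the indicators: E[X] = Σ_H E[X_H] = 2027025 · p^{8} = 2027025 · 6561/65536 = 13299311025/65536.
Numerically: E[X] ≈ 2.03e+05.

E[X] = 2027025 · (3/4)^{8} = 13299311025/65536 ≈ 2.03e+05.


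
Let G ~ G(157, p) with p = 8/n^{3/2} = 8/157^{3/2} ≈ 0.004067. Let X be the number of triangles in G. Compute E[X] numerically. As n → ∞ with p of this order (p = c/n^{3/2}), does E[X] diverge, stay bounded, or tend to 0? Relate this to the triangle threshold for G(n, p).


Number of potential triangles: C(157, 3) = 632710.
Each occurs with probability p³ ≈ (0.004067)³ ≈ 6.725453e-08.
By linearity: E[X] = C(157, 3)·p³ ≈ 632710 · 6.725453e-08 ≈ 0.0426.
Since α = 3/2 > 1, p = c/n^{3/2} = o(1/n) is below the triangle threshold p ~ 1/n. Asymptotically E[X] ~ (c³/6)·n^{3(1−α)} = (8³/6)·n^{-1.5} → 0, so by Markov's inequality G has no triangles w.h.p.

E[X] ≈ 0.0426; in regime p = Θ(1/n^{3/2}) E[X] tends to 0 (below the triangle threshold p ~ 1/n).


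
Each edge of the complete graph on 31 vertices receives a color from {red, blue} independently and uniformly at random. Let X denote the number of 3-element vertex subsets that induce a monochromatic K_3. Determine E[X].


Let X = Σ_S X_S over the C(31, 3) = 4495 subsets S of size 3, where X_S = 1 if the K_3 on S is monochromatic.
For a fixed S, the K_3 on S has C(3, 2) = 3 edges. P[all 3 edges red] = (1/2)^3, and likewise for blue, so P[monochromatic] = 2·(1/2)^3 = 2^{1 − 3} = 1/4.
By linearity of expectation: E[X] = C(31, 3) · 2^{1 − 3} = 4495 · 1/4 = 4495/4.
Numerically: E[X] ≈ 1123.75000.

E[X] = C(31,3)·2^(1−C(3,2)) = 4495/4 ≈ 1123.75000.


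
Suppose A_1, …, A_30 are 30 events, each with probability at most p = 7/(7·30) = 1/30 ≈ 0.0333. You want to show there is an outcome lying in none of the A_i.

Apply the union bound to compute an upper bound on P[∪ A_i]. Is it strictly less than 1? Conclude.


Union bound: P[∪_{i=1}^{30} A_i] ≤ Σ_i P[A_i] ≤ 30·p = 30·(1/30) = 1.
Numerically: 1 ≈ 1.0000.
Is 1 < 1? NO.
Since the bound 1 is ≥ 1, the union bound is uninformative here; it does NOT by itself certify existence.

30·p = 1 ≈ 1.0000; existence NOT certified by the union bound.


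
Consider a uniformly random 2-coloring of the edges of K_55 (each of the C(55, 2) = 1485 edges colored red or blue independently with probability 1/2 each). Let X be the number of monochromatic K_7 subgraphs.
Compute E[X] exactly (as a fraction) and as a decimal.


Let X = Σ_S X_S over the C(55, 7) = 202927725 subsets S of size 7, where X_S = 1 if the K_7 on S is monochromatic.
For a fixed S, the K_7 on S has C(7, 2) = 21 edges. P[all 21 edges red] = (1/2)^21, and likewise for blue, so P[monochromatic] = 2·(1/2)^21 = 2^{1 − 21} = 1/1048576.
By linearity: E[X] = C(55, 7) · 2^{1 − 21} = 202927725 · 1/1048576 = 202927725/1048576.
Numerically: E[X] ≈ 193.527.

E[X] = C(55,7)·2^(1−C(7,2)) = 202927725/1048576 ≈ 193.527.


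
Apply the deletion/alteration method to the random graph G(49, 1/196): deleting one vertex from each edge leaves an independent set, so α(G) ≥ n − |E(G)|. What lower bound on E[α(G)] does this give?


E[|E(G)|] = C(49, 2)·p = 1176 · (1/196) = 6.
E[α(G)] ≥ n − E[|E(G)|] = 49 − 6 = 43.
Numerically: ≈ 43.00000.
(This is only a lower bound; the true E[α(G)] may be larger.)

E[α(G)] ≥ 43 ≈ 43.00000.


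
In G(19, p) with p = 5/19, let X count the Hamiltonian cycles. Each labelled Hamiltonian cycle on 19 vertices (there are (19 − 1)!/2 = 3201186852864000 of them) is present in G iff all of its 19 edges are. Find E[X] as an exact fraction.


K_19 has (19 − 1)!/2 = 3201186852864000 labelled Hamiltonian cycles.
For each such Hamiltonian cycle H, let X_H = 1 if all 19 edges of H are present in G. Then P[X_H = 1] = p^{19} = (5/19)^{19} = 19073486328125/1978419655660313589123979.
By linearity: E[X] = Σ_H E[X_H] = 3201186852864000 · p^{19} = 3201186852864000 · 19073486328125/1978419655660313589123979 = 61057793671875000000000000000/1978419655660313589123979.
Numerically: E[X] ≈ 30862.

E[X] = 3201186852864000 · (5/19)^{19} = 61057793671875000000000000000/1978419655660313589123979 ≈ 30862.


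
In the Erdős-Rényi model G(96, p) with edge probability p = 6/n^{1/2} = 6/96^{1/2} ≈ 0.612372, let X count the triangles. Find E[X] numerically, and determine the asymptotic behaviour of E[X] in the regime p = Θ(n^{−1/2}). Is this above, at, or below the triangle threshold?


Number of potential triangles: C(96, 3) = 142880.
Each occurs with probability p³ ≈ (0.612372)³ ≈ 2.29639663e-01.
By linearity: E[X] = C(96, 3)·p³ ≈ 142880 · 2.29639663e-01 ≈ 32810.915105.
Since α = 1/2 < 1, p = c/n^{1/2} ≫ 1/n is above the triangle threshold p ~ 1/n. Asymptotically E[X] ~ (c³/6)·n^{3(1−α)} = (6³/6)·n^{1.5} → ∞; triangles are abundant w.h.p.

E[X] ≈ 32810.915105; in regime p = Θ(1/n^{1/2}) E[X] diverges (above the triangle threshold p ~ 1/n).


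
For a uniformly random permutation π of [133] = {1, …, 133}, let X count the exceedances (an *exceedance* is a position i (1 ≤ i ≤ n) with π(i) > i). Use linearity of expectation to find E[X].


Write X = Σ_{i=1}^{133} X_i, where X_i = 1_{π(i) > i}.
For each fixed i, π(i) is uniform over {1, …, 133} (marginal of a uniform permutation), so P[π(i) > i] = (n − i)/n. Summing: Σ_{i=1}^{133} (n − i)/n = (0 + 1 + … + 132)/133 = 133(133 − 1)/(2·133) = (133 − 1)/2.
Hence E[X] = Σ_{i=1}^{133} (133 − i)/133 = 66 ≈ 66.0000.

E[X] = 66 = 66.0000.


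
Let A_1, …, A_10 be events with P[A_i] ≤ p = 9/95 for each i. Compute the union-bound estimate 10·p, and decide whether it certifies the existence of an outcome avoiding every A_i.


Union bound: P[∪_{i=1}^{10} A_i] ≤ Σ_i P[A_i] ≤ 10·p = 10·(9/95) = 18/19.
Numerically: 18/19 ≈ 0.94737.
Is 18/19 < 1? YES.
Since P[∪ A_i] ≤ 18/19 < 1, the complement has P[∩ A_i^c] ≥ 1 − 18/19 = 1/19 > 0, so some outcome avoids every A_i.

10·p = 18/19 ≈ 0.94737; existence CERTIFIED by the union bound.


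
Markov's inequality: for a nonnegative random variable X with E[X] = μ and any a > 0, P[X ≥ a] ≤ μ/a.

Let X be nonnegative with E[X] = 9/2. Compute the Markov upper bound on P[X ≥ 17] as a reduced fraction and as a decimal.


μ = E[X] = 9/2, a = 17.
Markov: P[X ≥ 17] ≤ μ/a = (9/2)/17 = 9/34.
Numerically: ≈ 0.264706.
(Since a = 17 > μ = 4.500000, the bound 9/34 is < 1 and informative.)

P[X ≥ 17] ≤ 9/34 ≈ 0.264706.


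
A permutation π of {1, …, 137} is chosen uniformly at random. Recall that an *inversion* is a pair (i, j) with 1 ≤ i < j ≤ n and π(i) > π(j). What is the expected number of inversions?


Write X = Σ X_I over the C(137, 2) = 9316 pairs i < j, with X_I the indicator of one inversion.
There are 9316 indicators.
For each fixed pair i < j, the values π(i) and π(j) are two distinct elements of {1, …, 137} in uniformly random order; by symmetry P[π(i) > π(j)] = 1/2.
By linearity: E[X] = 9316 · (1/2) = C(137, 2) · (1/2) = 9316/2 = 4658 ≈ 4658.00000.

E[X] = 4658 = 4658.00000.


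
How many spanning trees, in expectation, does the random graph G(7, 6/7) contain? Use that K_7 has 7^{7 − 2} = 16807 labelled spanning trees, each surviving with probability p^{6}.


K_7 has 7^{7 − 2} = 16807 labelled spanning trees.
For each such spanning tree H, let X_H = 1 if all 6 edges of H are present in G. Then P[X_H = 1] = p^{6} = (6/7)^{6} = 46656/117649.
By linearity: E[X] = Σ_H E[X_H] = 16807 · p^{6} = 16807 · 46656/117649 = 46656/7.
Numerically: E[X] ≈ 6.67e+03.

E[X] = 16807 · (6/7)^{6} = 46656/7 ≈ 6.67e+03.


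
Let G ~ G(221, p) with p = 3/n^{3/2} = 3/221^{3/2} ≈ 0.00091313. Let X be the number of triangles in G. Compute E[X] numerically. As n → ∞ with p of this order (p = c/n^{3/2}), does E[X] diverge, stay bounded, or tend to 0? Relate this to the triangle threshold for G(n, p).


Number of potential triangles: C(221, 3) = 1774630.
Each occurs with probability p³ ≈ (0.00091313)³ ≈ 7.6137486e-10.
By linearity: E[X] = C(221, 3)·p³ ≈ 1774630 · 7.6137486e-10 ≈ 0.00135.
Since α = 3/2 > 1, p = c/n^{3/2} = o(1/n) is below the triangle threshold p ~ 1/n. Asymptotically E[X] ~ (c³/6)·n^{3(1−α)} = (3³/6)·n^{-1.5} → 0, so by Markov's inequality G has no triangles w.h.p.

E[X] ≈ 0.00135; in regime p = Θ(1/n^{3/2}) E[X] tends to 0 (below the triangle threshold p ~ 1/n).


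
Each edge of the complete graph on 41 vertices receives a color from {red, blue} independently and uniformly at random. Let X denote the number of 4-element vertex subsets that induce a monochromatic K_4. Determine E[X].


Let X = Σ_S X_S over the C(41, 4) = 101270 subsets S of size 4, where X_S = 1 if the K_4 on S is monochromatic.
For a fixed S, the K_4 on S has C(4, 2) = 6 edges. P[all 6 edges red] = (1/2)^6, and likewise for blue, so P[monochromatic] = 2·(1/2)^6 = 2^{1 − 6} = 1/32.
Summing: E[X] = C(41, 4) · 2^{1 − 6} = 101270 · 1/32 = 50635/16.
Numerically: E[X] ≈ 3164.688.

E[X] = C(41,4)·2^(1−C(4,2)) = 50635/16 ≈ 3164.688.


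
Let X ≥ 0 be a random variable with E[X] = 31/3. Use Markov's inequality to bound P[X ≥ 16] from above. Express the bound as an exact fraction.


μ = E[X] = 31/3, a = 16.
Markov: P[X ≥ 16] ≤ μ/a = (31/3)/16 = 31/48.
Numerically: ≈ 0.646.
(Since a = 16 > μ = 10.333, the bound 31/48 is < 1 and informative.)

P[X ≥ 16] ≤ 31/48 ≈ 0.646.


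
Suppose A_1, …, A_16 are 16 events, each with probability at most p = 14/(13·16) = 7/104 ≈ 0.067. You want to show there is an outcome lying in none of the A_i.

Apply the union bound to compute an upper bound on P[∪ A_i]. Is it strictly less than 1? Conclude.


Union bound: P[∪_{i=1}^{16} A_i] ≤ Σ_i P[A_i] ≤ 16·p = 16·(7/104) = 14/13.
Numerically: 14/13 ≈ 1.077.
Is 14/13 < 1? NO.
Since the bound 14/13 is ≥ 1, the union bound is uninformative here; it does NOT by itself certify existence.

16·p = 14/13 ≈ 1.077; existence NOT certified by the union bound.


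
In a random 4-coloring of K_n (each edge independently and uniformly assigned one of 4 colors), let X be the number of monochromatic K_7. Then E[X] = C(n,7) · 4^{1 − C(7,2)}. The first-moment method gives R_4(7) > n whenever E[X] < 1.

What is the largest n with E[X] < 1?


We need C(n, 7) · 4^{1 − 21} < 1, i.e. C(n, 7) < 4^{21 − 1} = 1099511627776.
Check values of n near the boundary:
  n = 175: C(175, 7) = 883208107275; 883208107275 < 1099511627776? YES
  n = 176: C(176, 7) = 919790691600; 919790691600 < 1099511627776? YES
  n = 177: C(177, 7) = 957664425960; 957664425960 < 1099511627776? YES
  n = 178: C(178, 7) = 996867063280; 996867063280 < 1099511627776? YES
  n = 179: C(179, 7) = 1037437234460; 1037437234460 < 1099511627776? YES
  n = 180: C(180, 7) = 1079414463600; 1079414463600 < 1099511627776? YES
  n = 181: C(181, 7) = 1122839183400; 1122839183400 < 1099511627776? NO
The largest n with C(n, 7) < 1099511627776 is n = 180 (where E[X] = 67463403975/68719476736 ≈ 0.981722). Hence R_4(7) > 180, i.e. R_4(7) ≥ 181.

Largest n = 180; hence R_4(7) > 180.


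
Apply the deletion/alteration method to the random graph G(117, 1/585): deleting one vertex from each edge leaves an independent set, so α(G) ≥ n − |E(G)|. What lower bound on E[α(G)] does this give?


E[|E(G)|] = C(117, 2)·p = 6786 · (1/585) = 58/5.
E[α(G)] ≥ n − E[|E(G)|] = 117 − 58/5 = 527/5.
Numerically: ≈ 105.400000.
(This is only a lower bound; the true E[α(G)] may be larger.)

E[α(G)] ≥ 527/5 ≈ 105.400000.


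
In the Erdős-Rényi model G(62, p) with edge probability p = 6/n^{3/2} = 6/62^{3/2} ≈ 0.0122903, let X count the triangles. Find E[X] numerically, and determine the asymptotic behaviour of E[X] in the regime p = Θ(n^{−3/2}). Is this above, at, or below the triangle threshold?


Number of potential triangles: C(62, 3) = 37820.
Each occurs with probability p³ ≈ (0.0122903)³ ≈ 1.85648373e-06.
By linearity: E[X] = C(62, 3)·p³ ≈ 37820 · 1.85648373e-06 ≈ 0.070212.
Since α = 3/2 > 1, p = c/n^{3/2} = o(1/n) is below the triangle threshold p ~ 1/n. Asymptotically E[X] ~ (c³/6)·n^{3(1−α)} = (6³/6)·n^{-1.5} → 0, so by Markov's inequality G has no triangles w.h.p.

E[X] ≈ 0.070212; in regime p = Θ(1/n^{3/2}) E[X] tends to 0 (below the triangle threshold p ~ 1/n).


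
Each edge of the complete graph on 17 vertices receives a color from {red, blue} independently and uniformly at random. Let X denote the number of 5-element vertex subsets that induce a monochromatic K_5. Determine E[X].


Let X = Σ_S X_S over the C(17, 5) = 6188 subsets S of size 5, where X_S = 1 if the K_5 on S is monochromatic.
For a fixed S, the K_5 on S has C(5, 2) = 10 edges. P[all 10 edges red] = (1/2)^10, and likewise for blue, so P[monochromatic] = 2·(1/2)^10 = 2^{1 − 10} = 1/512.
By linearity: E[X] = C(17, 5) · 2^{1 − 10} = 6188 · 1/512 = 1547/128.
Numerically: E[X] ≈ 12.08594.

E[X] = C(17,5)·2^(1−C(5,2)) = 1547/128 ≈ 12.08594.


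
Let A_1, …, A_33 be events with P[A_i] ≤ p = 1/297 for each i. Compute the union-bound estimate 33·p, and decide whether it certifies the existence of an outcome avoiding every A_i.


Union bound: P[∪_{i=1}^{33} A_i] ≤ Σ_i P[A_i] ≤ 33·p = 33·(1/297) = 1/9.
Numerically: 1/9 ≈ 0.11111.
Is 1/9 < 1? YES.
Since P[∪ A_i] ≤ 1/9 < 1, the complement has P[∩ A_i^c] ≥ 1 − 1/9 = 8/9 > 0, so some outcome avoids every A_i.

33·p = 1/9 ≈ 0.11111; existence CERTIFIED by the union bound.


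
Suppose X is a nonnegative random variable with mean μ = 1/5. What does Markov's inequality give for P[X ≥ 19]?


μ = E[X] = 1/5, a = 19.
Markov: P[X ≥ 19] ≤ μ/a = (1/5)/19 = 1/95.
Numerically: ≈ 0.0105.
(Since a = 19 > μ = 0.2000, the bound 1/95 is < 1 and informative.)

P[X ≥ 19] ≤ 1/95 ≈ 0.0105.


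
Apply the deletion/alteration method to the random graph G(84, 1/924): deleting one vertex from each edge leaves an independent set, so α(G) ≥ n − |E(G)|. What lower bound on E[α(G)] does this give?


E[|E(G)|] = C(84, 2)·p = 3486 · (1/924) = 83/22.
E[α(G)] ≥ n − E[|E(G)|] = 84 − 83/22 = 1765/22.
Numerically: ≈ 80.22727.
(This is only a lower bound; the true E[α(G)] may be larger.)

E[α(G)] ≥ 1765/22 ≈ 80.22727.


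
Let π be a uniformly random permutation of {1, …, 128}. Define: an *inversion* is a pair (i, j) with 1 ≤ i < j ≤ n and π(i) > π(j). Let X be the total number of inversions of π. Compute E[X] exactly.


Write X = Σ X_I over the C(128, 2) = 8128 pairs i < j, with X_I the indicator of one inversion.
There are 8128 indicators.
For each fixed pair i < j, the values π(i) and π(j) are two distinct elements of {1, …, 128} in uniformly random order; by symmetry P[π(i) > π(j)] = 1/2.
By linearity: E[X] = 8128 · (1/2) = C(128, 2) · (1/2) = 8128/2 = 4064 ≈ 4064.000000.

E[X] = 4064 = 4064.000000.


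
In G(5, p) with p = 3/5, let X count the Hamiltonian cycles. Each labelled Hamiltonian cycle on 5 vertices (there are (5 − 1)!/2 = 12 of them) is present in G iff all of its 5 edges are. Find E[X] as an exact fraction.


K_5 has (5 − 1)!/2 = 12 labelled Hamiltonian cycles.
For each such Hamiltonian cycle H, let X_H = 1 if all 5 edges of H are present in G. Then P[X_H = 1] = p^{5} = (3/5)^{5} = 243/3125.
Summing the indicators: E[X] = Σ_H E[X_H] = 12 · p^{5} = 12 · 243/3125 = 2916/3125.
Numerically: E[X] ≈ 0.93312.

E[X] = 12 · (3/5)^{5} = 2916/3125 ≈ 0.93312.


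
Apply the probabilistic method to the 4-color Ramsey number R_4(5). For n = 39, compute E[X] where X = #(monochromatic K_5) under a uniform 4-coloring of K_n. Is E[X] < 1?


E[X] = C(39, 5) · 4^{1 − 10} = 575757 · 4^{−9} = 575757/262144.
As a reduced fraction: E[X] = 575757/262144 ≈ 2.1963.
Is E[X] < 1? NO.
Since E[X] ≥ 1, the first-moment bound is inconclusive at n = 39; it does NOT by itself certify R_4(5) > 39.

E[X] = 575757/262144 ≈ 2.1963; E[X] ≥ 1; first-moment method inconclusive here.


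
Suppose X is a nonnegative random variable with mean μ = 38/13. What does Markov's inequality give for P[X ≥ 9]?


μ = E[X] = 38/13, a = 9.
Markov: P[X ≥ 9] ≤ μ/a = (38/13)/9 = 38/117.
Numerically: ≈ 0.32479.
(Since a = 9 > μ = 2.92308, the bound 38/117 is < 1 and informative.)

P[X ≥ 9] ≤ 38/117 ≈ 0.32479.


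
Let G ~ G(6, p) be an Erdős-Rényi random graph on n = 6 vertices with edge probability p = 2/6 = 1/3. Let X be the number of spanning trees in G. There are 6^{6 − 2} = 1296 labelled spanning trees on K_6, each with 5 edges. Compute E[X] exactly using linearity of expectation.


K_6 has 6^{6 − 2} = 1296 labelled spanning trees.
For each such spanning tree H, let X_H = 1 if all 5 edges of H are present in G. Then P[X_H = 1] = p^{5} = (1/3)^{5} = 1/243.
By linearity: E[X] = Σ_H E[X_H] = 1296 · p^{5} = 1296 · 1/243 = 16/3.
Numerically: E[X] ≈ 5.3333.

E[X] = 1296 · (1/3)^{5} = 16/3 ≈ 5.3333.


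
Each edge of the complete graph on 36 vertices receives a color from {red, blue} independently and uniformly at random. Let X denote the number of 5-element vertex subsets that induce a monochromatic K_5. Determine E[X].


Let X = Σ_S X_S over the C(36, 5) = 376992 subsets S of size 5, where X_S = 1 if the K_5 on S is monochromatic.
For a fixed S, the K_5 on S has C(5, 2) = 10 edges. P[all 10 edges red] = (1/2)^10, and likewise for blue, so P[monochromatic] = 2·(1/2)^10 = 2^{1 − 10} = 1/512.
By linearity of expectation: E[X] = C(36, 5) · 2^{1 − 10} = 376992 · 1/512 = 11781/16.
Numerically: E[X] ≈ 736.312.

E[X] = C(36,5)·2^(1−C(5,2)) = 11781/16 ≈ 736.312.


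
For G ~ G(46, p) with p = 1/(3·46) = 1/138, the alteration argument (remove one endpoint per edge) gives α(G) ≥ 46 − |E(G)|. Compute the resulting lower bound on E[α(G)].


E[|E(G)|] = C(46, 2)·p = 1035 · (1/138) = 15/2.
E[α(G)] ≥ n − E[|E(G)|] = 46 − 15/2 = 77/2.
Numerically: ≈ 38.500000.
(This is only a lower bound; the true E[α(G)] may be larger.)

E[α(G)] ≥ 77/2 ≈ 38.500000.


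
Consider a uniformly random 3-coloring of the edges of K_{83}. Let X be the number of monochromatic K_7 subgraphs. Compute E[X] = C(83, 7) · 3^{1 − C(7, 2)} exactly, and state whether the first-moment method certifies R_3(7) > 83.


E[X] = C(83, 7) · 3^{1 − 21} = 4151918628 · 3^{−20} = 4151918628/3486784401.
As a reduced fraction: E[X] = 153774764/129140163 ≈ 1.1908.
Is E[X] < 1? NO.
Since E[X] ≥ 1, the first-moment bound is inconclusive at n = 83; it does NOT by itself certify R_3(7) > 83.

E[X] = 153774764/129140163 ≈ 1.1908; E[X] ≥ 1; first-moment method inconclusive here.


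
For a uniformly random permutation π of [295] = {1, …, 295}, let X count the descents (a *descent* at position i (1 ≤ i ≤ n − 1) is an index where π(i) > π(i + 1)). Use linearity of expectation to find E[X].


Write X = Σ X_I over i = 1, …, 294, with X_I the indicator of one descent.
There are 294 indicators.
For each fixed i, the pair (π(i), π(i+1)) is a uniformly random ordered pair of distinct values from {1, …, 295}; by symmetry P[π(i) > π(i+1)] = 1/2.
By linearity: E[X] = 294 · (1/2) = (295 − 1) · (1/2) = 147 ≈ 147.00000.

E[X] = 147 = 147.00000.


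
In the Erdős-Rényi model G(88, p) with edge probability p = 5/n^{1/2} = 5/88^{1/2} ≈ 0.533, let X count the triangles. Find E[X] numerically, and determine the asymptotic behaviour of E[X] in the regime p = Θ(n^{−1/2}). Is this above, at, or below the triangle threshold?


Number of potential triangles: C(88, 3) = 109736.
Each occurs with probability p³ ≈ (0.533)³ ≈ 1.5142096e-01.
By linearity: E[X] = C(88, 3)·p³ ≈ 109736 · 1.5142096e-01 ≈ 16616.33083.
Since α = 1/2 < 1, p = c/n^{1/2} ≫ 1/n is above the triangle threshold p ~ 1/n. Asymptotically E[X] ~ (c³/6)·n^{3(1−α)} = (5³/6)·n^{1.5} → ∞; triangles are abundant w.h.p.

E[X] ≈ 16616.33083; in regime p = Θ(1/n^{1/2}) E[X] diverges (above the triangle threshold p ~ 1/n).
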